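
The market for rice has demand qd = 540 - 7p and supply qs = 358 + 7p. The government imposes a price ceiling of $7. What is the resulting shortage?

Equilibrium price would be p* = 13, so the ceiling at 7 binds.
At p = 7: qd = 540 − 7(7) = 491, qs = 358 + 7(7) = 407.
Shortage = 491 − 407 = 84.

Shortage = 84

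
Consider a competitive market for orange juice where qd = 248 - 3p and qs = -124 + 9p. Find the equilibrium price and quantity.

p* = 31, q* = 155

Set qd = qs: 248 - 3p = -124 + 9p.
372 = 12p, so p* = 31.
q* = 248 − 3(31) = 155.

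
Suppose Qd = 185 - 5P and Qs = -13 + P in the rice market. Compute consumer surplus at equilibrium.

Consumer surplus = 40

Equilibrium: 185 - 5P = -13 + P gives P* = 33, Q* = 20.
Demand choke price (Qd = 0): P = 37.
CS = ½(37 − 33)(20) = 40.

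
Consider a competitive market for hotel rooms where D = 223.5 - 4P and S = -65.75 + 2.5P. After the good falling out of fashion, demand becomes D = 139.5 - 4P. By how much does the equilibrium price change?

Original equilibrium: P* = 44.5, Q* = 45.5.
New equilibrium: 139.5 - 4P = -65.75 + 2.5P, so 205.25 = 6.5P and P' = 821/26; Q' = 139.5 − 4(821/26) = 343/26.
Change in price: 821/26 − 44.5 = -168/13.

ΔP = -168/13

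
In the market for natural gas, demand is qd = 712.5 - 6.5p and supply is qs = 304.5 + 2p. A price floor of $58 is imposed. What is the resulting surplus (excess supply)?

Surplus = 85

Equilibrium price would be p* = 48, so the floor at 58 binds.
At p = 58: qd = 335.5, qs = 420.5.
Surplus = 420.5 − 335.5 = 85.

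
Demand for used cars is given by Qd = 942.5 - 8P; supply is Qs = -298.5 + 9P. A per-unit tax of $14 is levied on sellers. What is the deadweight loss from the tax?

Deadweight loss = 7056/17

Pre-tax equilibrium: P* = 73, Q* = 358.5.
Tax on sellers shifts supply to Qs = -298.5 + 9(P − 14) = -424.5 + 9P.
942.5 - 8P = -424.5 + 9P gives buyer price Pb = 1367/17; sellers receive Ps = 1367/17 − 14 = 1129/17.
New quantity: Q = 942.5 − 8(1367/17) = 10173/34.
DWL = ½ × 14 × (358.5 − 10173/34) = 7056/17.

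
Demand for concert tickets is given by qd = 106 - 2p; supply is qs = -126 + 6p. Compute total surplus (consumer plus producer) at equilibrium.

Total surplus = 768

Equilibrium: 106 - 2p = -126 + 6p gives p* = 29, q* = 48.
Demand choke price: p = 53; supply starts at p = 21.
CS = ½(53 − 29)(48) = 576; PS = ½(29 − 21)(48) = 192.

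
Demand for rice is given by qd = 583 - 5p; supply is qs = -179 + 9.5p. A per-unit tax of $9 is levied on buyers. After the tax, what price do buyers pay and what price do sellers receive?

Pre-tax equilibrium: p* = 1524/29, q* = 9287/29.
Tax on buyers shifts demand to qd = 583 − 5(p + 9) = 538 - 5p.
538 - 5p = -179 + 9.5p gives seller price ps = 1434/29; buyers pay pb = 1434/29 + 9 = 1695/29.
New quantity: q = 583 − 5(1695/29) = 8432/29.

Buyers pay 1695/29, sellers receive 1434/29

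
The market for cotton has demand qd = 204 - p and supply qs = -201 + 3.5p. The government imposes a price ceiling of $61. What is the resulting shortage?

Equilibrium price would be p* = 90, so the ceiling at 61 binds.
At p = 61: qd = 204 − 1(61) = 143, qs = -201 + 3.5(61) = 12.5.
Shortage = 143 − 12.5 = 130.5.

Shortage = 130.5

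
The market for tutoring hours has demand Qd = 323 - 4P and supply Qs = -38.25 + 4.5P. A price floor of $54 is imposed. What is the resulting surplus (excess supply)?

Surplus = 97.75

Equilibrium price would be P* = 42.5, so the floor at 54 binds.
At P = 54: Qd = 107, Qs = 204.75.
Surplus = 204.75 − 107 = 97.75.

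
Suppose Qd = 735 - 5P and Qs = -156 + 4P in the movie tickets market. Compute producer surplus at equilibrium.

Equilibrium: 735 - 5P = -156 + 4P gives P* = 99, Q* = 240.
Supply starts at P = 39 (where Qs = 0).
PS = ½(99 − 39)(240) = 7200.

Producer surplus = 7200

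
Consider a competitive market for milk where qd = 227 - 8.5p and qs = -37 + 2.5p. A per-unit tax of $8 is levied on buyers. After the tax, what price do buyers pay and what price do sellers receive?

Pre-tax equilibrium: p* = 24, q* = 23.
Tax on buyers shifts demand to qd = 227 − 8.5(p + 8) = 159 - 8.5p.
159 - 8.5p = -37 + 2.5p gives seller price ps = 196/11; buyers pay pb = 196/11 + 8 = 284/11.
New quantity: q = 227 − 8.5(284/11) = 83/11.

Buyers pay 284/11, sellers receive 196/11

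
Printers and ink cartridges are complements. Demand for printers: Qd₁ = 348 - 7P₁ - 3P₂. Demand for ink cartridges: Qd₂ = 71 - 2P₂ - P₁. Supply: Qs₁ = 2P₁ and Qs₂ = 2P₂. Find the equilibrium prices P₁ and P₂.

Market 1: 348 - 7P₁ - 3P₂ = 2P₁ → 9P₁ + 3P₂ = 348.
Market 2: 4P₂ + P₁ = 71.
Eliminating P₂: 4×(1) − 3×(2) gives 33P₁ = 1179, so P₁ = 393/11.
Back-substitute into (2): P₂ = (71 − 1×393/11) / 4 = 97/11.

P₁ = 393/11, P₂ = 97/11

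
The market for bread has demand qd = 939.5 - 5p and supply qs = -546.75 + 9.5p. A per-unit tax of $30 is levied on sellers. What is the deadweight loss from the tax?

Deadweight loss = 42750/29

Pre-tax equilibrium: p* = 102.5, q* = 427.
Tax on sellers shifts supply to qs = -546.75 + 9.5(p − 30) = -831.75 + 9.5p.
939.5 - 5p = -831.75 + 9.5p gives buyer price pb = 7085/58; sellers receive ps = 7085/58 − 30 = 5345/58.
New quantity: q = 939.5 − 5(7085/58) = 9533/29.
DWL = ½ × 30 × (427 − 9533/29) = 42750/29.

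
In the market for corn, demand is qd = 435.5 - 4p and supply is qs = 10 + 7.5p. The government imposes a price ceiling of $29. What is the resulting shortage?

Shortage = 92

Equilibrium price would be p* = 37, so the ceiling at 29 binds.
At p = 29: qd = 435.5 − 4(29) = 319.5, qs = 10 + 7.5(29) = 227.5.
Shortage = 319.5 − 227.5 = 92.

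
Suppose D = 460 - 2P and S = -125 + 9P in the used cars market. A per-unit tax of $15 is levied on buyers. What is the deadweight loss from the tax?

Pre-tax equilibrium: P* = 585/11, Q* = 3890/11.
Tax on buyers shifts demand to D = 460 − 2(P + 15) = 430 - 2P.
430 - 2P = -125 + 9P gives seller price Ps = 555/11; buyers pay Pb = 555/11 + 15 = 720/11.
New quantity: Q = 460 − 2(720/11) = 3620/11.
DWL = ½ × 15 × (3890/11 − 3620/11) = 2025/11.

Deadweight loss = 2025/11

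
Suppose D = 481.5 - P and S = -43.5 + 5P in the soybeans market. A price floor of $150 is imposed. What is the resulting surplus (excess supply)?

Equilibrium price would be P* = 87.5, so the floor at 150 binds.
At P = 150: D = 331.5, S = 706.5.
Surplus = 706.5 − 331.5 = 375.

Surplus = 375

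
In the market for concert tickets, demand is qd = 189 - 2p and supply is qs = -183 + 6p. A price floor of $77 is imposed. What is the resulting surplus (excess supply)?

Equilibrium price would be p* = 46.5, so the floor at 77 binds.
At p = 77: qd = 35, qs = 279.
Surplus = 279 − 35 = 244.

Surplus = 244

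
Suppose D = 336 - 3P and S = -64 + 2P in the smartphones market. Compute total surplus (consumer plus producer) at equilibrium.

Equilibrium: 336 - 3P = -64 + 2P gives P* = 80, Q* = 96.
Demand choke price: P = 112; supply starts at P = 32.
CS = ½(112 − 80)(96) = 1536; PS = ½(80 − 32)(96) = 2304.

Total surplus = 3840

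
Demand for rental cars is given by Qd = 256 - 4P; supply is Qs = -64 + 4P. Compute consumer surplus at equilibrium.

Consumer surplus = 1152

Equilibrium: 256 - 4P = -64 + 4P gives P* = 40, Q* = 96.
Demand choke price (Qd = 0): P = 64.
CS = ½(64 − 40)(96) = 1152.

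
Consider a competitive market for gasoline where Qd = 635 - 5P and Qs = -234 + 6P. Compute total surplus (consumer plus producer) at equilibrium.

Total surplus = 10560

Equilibrium: 635 - 5P = -234 + 6P gives P* = 79, Q* = 240.
Demand choke price: P = 127; supply starts at P = 39.
CS = ½(127 − 79)(240) = 5760; PS = ½(79 − 39)(240) = 4800.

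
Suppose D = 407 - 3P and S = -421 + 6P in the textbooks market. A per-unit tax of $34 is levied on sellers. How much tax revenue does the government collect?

Tax revenue = 2142

Pre-tax equilibrium: P* = 92, Q* = 131.
Tax on sellers shifts supply to S = -421 + 6(P − 34) = -625 + 6P.
407 - 3P = -625 + 6P gives buyer price Pb = 344/3; sellers receive Ps = 344/3 − 34 = 242/3.
New quantity: Q = 407 − 3(344/3) = 63.
Revenue = 34 × 63 = 2142.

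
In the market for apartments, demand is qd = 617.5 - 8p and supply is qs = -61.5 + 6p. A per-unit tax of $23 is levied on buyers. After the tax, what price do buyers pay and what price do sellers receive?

Pre-tax equilibrium: p* = 48.5, q* = 229.5.
Tax on buyers shifts demand to qd = 617.5 − 8(p + 23) = 433.5 - 8p.
433.5 - 8p = -61.5 + 6p gives seller price ps = 495/14; buyers pay pb = 495/14 + 23 = 817/14.
New quantity: q = 617.5 − 8(817/14) = 2109/14.

Buyers pay 817/14, sellers receive 495/14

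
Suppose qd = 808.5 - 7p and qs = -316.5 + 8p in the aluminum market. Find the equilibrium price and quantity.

Set qd = qs: 808.5 - 7p = -316.5 + 8p.
1125 = 15p, so p* = 75.
q* = 808.5 − 7(75) = 283.5.

p* = 75, q* = 283.5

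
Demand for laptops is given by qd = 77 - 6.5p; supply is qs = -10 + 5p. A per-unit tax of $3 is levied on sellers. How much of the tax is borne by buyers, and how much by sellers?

Buyers bear 30/23, sellers bear 39/23

Pre-tax equilibrium: p* = 174/23, q* = 640/23.
Tax on sellers shifts supply to qs = -10 + 5(p − 3) = -25 + 5p.
77 - 6.5p = -25 + 5p gives buyer price pb = 204/23; sellers receive ps = 204/23 − 3 = 135/23.
New quantity: q = 77 − 6.5(204/23) = 445/23.
Buyer burden = 204/23 − 174/23 = 30/23; seller burden = 174/23 − 135/23 = 39/23.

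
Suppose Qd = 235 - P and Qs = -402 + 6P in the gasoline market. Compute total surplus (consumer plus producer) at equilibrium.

Total surplus = 12096

Equilibrium: 235 - P = -402 + 6P gives P* = 91, Q* = 144.
Demand choke price: P = 235; supply starts at P = 67.
CS = ½(235 − 91)(144) = 10368; PS = ½(91 − 67)(144) = 1728.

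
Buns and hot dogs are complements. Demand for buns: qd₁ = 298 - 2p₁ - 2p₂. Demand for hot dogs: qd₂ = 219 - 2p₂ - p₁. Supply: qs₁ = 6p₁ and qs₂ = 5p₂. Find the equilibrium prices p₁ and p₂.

Market 1: 298 - 2p₁ - 2p₂ = 6p₁ → 8p₁ + 2p₂ = 298.
Market 2: 7p₂ + p₁ = 219.
Eliminating p₂: 7×(1) − 2×(2) gives 54p₁ = 1648, so p₁ = 824/27.
Back-substitute into (2): p₂ = (219 − 1×824/27) / 7 = 727/27.

p₁ = 824/27, p₂ = 727/27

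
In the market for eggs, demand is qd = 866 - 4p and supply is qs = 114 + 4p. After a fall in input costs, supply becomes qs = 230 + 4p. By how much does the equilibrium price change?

Original equilibrium: p* = 94, q* = 490.
New equilibrium: 866 - 4p = 230 + 4p, so 636 = 8p and p' = 79.5; q' = 866 − 4(79.5) = 548.
Change in price: 79.5 − 94 = -14.5.

Δp = -14.5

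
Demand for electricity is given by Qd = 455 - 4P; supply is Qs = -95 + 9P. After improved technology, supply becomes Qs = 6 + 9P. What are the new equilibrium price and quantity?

Original equilibrium: P* = 550/13, Q* = 3715/13.
New equilibrium: 455 - 4P = 6 + 9P, so 449 = 13P and P' = 449/13; Q' = 455 − 4(449/13) = 4119/13.

P' = 449/13, Q' = 4119/13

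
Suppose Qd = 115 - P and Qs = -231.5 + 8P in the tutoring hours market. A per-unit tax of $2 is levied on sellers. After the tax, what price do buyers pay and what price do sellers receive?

Buyers pay 725/18, sellers receive 689/18

Pre-tax equilibrium: P* = 38.5, Q* = 76.5.
Tax on sellers shifts supply to Qs = -231.5 + 8(P − 2) = -247.5 + 8P.
115 - P = -247.5 + 8P gives buyer price Pb = 725/18; sellers receive Ps = 725/18 − 2 = 689/18.
New quantity: Q = 115 − 1(725/18) = 1345/18.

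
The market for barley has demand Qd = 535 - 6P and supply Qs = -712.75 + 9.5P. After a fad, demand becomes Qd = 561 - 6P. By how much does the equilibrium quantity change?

ΔQ = 494/31

Original equilibrium: P* = 80.5, Q* = 52.
New equilibrium: 561 - 6P = -712.75 + 9.5P, so 1273.75 = 15.5P and P' = 5095/62; Q' = 561 − 6(5095/62) = 2106/31.
Change in quantity: 2106/31 − 52 = 494/31.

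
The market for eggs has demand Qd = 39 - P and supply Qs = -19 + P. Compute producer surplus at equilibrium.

Equilibrium: 39 - P = -19 + P gives P* = 29, Q* = 10.
Supply starts at P = 19 (where Qs = 0).
PS = ½(29 − 19)(10) = 50.

Producer surplus = 50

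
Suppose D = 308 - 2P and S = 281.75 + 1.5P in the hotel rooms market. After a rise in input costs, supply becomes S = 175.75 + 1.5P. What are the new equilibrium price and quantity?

P' = 529/14, Q' = 1627/7

Original equilibrium: P* = 7.5, Q* = 293.
New equilibrium: 308 - 2P = 175.75 + 1.5P, so 132.25 = 3.5P and P' = 529/14; Q' = 308 − 2(529/14) = 1627/7.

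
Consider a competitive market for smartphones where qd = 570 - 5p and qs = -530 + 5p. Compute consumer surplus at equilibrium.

Equilibrium: 570 - 5p = -530 + 5p gives p* = 110, q* = 20.
Demand choke price (qd = 0): p = 114.
CS = ½(114 − 110)(20) = 40.

Consumer surplus = 40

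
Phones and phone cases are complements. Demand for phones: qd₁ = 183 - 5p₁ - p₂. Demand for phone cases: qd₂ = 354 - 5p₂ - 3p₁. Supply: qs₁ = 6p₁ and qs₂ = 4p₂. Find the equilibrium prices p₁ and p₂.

p₁ = 13.46875, p₂ = 34.84375

Market 1: 183 - 5p₁ - p₂ = 6p₁ → 11p₁ + p₂ = 183.
Market 2: 9p₂ + 3p₁ = 354.
Eliminating p₂: 9×(1) − 1×(2) gives 96p₁ = 1293, so p₁ = 13.46875.
Back-substitute into (2): p₂ = (354 − 3×13.46875) / 9 = 34.84375.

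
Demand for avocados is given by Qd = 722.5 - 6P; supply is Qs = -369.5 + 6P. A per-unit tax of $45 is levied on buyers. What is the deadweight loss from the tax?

Deadweight loss = 3037.5

Pre-tax equilibrium: P* = 91, Q* = 176.5.
Tax on buyers shifts demand to Qd = 722.5 − 6(P + 45) = 452.5 - 6P.
452.5 - 6P = -369.5 + 6P gives seller price Ps = 68.5; buyers pay Pb = 68.5 + 45 = 113.5.
New quantity: Q = 722.5 − 6(113.5) = 41.5.
DWL = ½ × 45 × (176.5 − 41.5) = 3037.5.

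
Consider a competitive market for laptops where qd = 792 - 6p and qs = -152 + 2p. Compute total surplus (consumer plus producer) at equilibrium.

Equilibrium: 792 - 6p = -152 + 2p gives p* = 118, q* = 84.
Demand choke price: p = 132; supply starts at p = 76.
CS = ½(132 − 118)(84) = 588; PS = ½(118 − 76)(84) = 1764.

Total surplus = 2352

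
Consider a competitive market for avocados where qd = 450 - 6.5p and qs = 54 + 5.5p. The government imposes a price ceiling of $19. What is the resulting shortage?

Shortage = 168

Equilibrium price would be p* = 33, so the ceiling at 19 binds.
At p = 19: qd = 450 − 6.5(19) = 326.5, qs = 54 + 5.5(19) = 158.5.
Shortage = 326.5 − 158.5 = 168.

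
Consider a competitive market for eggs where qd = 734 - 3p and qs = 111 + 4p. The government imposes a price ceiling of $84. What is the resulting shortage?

Equilibrium price would be p* = 89, so the ceiling at 84 binds.
At p = 84: qd = 734 − 3(84) = 482, qs = 111 + 4(84) = 447.
Shortage = 482 − 447 = 35.

Shortage = 35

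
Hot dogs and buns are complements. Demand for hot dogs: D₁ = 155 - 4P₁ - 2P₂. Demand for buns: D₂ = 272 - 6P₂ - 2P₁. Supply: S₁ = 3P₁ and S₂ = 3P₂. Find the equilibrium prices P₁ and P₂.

P₁ = 851/59, P₂ = 1594/59

Market 1: 155 - 4P₁ - 2P₂ = 3P₁ → 7P₁ + 2P₂ = 155.
Market 2: 9P₂ + 2P₁ = 272.
Eliminating P₂: 9×(1) − 2×(2) gives 59P₁ = 851, so P₁ = 851/59.
Back-substitute into (2): P₂ = (272 − 2×851/59) / 9 = 1594/59.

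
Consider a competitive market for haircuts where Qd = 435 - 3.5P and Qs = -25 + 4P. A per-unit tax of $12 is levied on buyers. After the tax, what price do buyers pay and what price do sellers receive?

Buyers pay 1016/15, sellers receive 836/15

Pre-tax equilibrium: P* = 184/3, Q* = 661/3.
Tax on buyers shifts demand to Qd = 435 − 3.5(P + 12) = 393 - 3.5P.
393 - 3.5P = -25 + 4P gives seller price Ps = 836/15; buyers pay Pb = 836/15 + 12 = 1016/15.
New quantity: Q = 435 − 3.5(1016/15) = 2969/15.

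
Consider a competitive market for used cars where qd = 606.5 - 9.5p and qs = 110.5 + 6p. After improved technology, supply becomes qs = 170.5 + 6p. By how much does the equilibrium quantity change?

Original equilibrium: p* = 32, q* = 302.5.
New equilibrium: 606.5 - 9.5p = 170.5 + 6p, so 436 = 15.5p and p' = 872/31; q' = 606.5 − 9.5(872/31) = 21035/62.
Change in quantity: 21035/62 − 302.5 = 1140/31.

Δq = 1140/31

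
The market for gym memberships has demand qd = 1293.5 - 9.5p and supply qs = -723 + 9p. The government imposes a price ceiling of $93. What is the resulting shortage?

Equilibrium price would be p* = 109, so the ceiling at 93 binds.
At p = 93: qd = 1293.5 − 9.5(93) = 410, qs = -723 + 9(93) = 114.
Shortage = 410 − 114 = 296.

Shortage = 296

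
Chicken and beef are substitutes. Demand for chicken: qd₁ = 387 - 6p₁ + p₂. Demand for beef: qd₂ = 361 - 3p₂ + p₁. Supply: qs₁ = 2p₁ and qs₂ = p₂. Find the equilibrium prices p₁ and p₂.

p₁ = 1909/31, p₂ = 3275/31

Market 1: 387 - 6p₁ + p₂ = 2p₁ → 8p₁ - p₂ = 387.
Market 2: 4p₂ - p₁ = 361.
Eliminating p₂: 4×(1) + 1×(2) gives 31p₁ = 1909, so p₁ = 1909/31.
Back-substitute into (2): p₂ = (361 + 1×1909/31) / 4 = 3275/31.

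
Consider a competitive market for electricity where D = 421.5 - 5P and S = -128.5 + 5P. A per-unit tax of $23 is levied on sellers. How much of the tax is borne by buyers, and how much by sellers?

Pre-tax equilibrium: P* = 55, Q* = 146.5.
Tax on sellers shifts supply to S = -128.5 + 5(P − 23) = -243.5 + 5P.
421.5 - 5P = -243.5 + 5P gives buyer price Pb = 66.5; sellers receive Ps = 66.5 − 23 = 43.5.
New quantity: Q = 421.5 − 5(66.5) = 89.
Buyer burden = 66.5 − 55 = 11.5; seller burden = 55 − 43.5 = 11.5.

Buyers bear $11.5, sellers bear $11.5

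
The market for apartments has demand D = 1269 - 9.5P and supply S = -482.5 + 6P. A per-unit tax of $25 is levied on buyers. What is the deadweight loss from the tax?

Deadweight loss = 35625/31

Pre-tax equilibrium: P* = 113, Q* = 195.5.
Tax on buyers shifts demand to D = 1269 − 9.5(P + 25) = 1031.5 - 9.5P.
1031.5 - 9.5P = -482.5 + 6P gives seller price Ps = 3028/31; buyers pay Pb = 3028/31 + 25 = 3803/31.
New quantity: Q = 1269 − 9.5(3803/31) = 6421/62.
DWL = ½ × 25 × (195.5 − 6421/62) = 35625/31.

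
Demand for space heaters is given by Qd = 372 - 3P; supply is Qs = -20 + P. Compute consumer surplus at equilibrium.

Equilibrium: 372 - 3P = -20 + P gives P* = 98, Q* = 78.
Demand choke price (Qd = 0): P = 124.
CS = ½(124 − 98)(78) = 1014.

Consumer surplus = 1014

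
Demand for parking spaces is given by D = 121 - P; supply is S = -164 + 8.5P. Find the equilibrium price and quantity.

P* = 30, Q* = 91

Set D = S: 121 - P = -164 + 8.5P.
285 = 9.5P, so P* = 30.
Q* = 121 − 1(30) = 91.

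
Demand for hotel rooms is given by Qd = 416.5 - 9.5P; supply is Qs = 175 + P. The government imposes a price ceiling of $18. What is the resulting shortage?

Equilibrium price would be P* = 23, so the ceiling at 18 binds.
At P = 18: Qd = 416.5 − 9.5(18) = 245.5, Qs = 175 + 1(18) = 193.
Shortage = 245.5 − 193 = 52.5.

Shortage = 52.5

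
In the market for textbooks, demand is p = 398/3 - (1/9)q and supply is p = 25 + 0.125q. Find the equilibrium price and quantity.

p* = 82, q* = 456

Set the two price expressions equal: 398/3 - (1/9)q = 25 + 0.125q.
323/3 = (17/72)q, so q* = 456.
p* = 398/3 − (1/9)(456) = 82.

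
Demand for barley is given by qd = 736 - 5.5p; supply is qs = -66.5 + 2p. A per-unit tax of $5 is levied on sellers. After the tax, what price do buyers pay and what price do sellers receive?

Pre-tax equilibrium: p* = 107, q* = 147.5.
Tax on sellers shifts supply to qs = -66.5 + 2(p − 5) = -76.5 + 2p.
736 - 5.5p = -76.5 + 2p gives buyer price pb = 325/3; sellers receive ps = 325/3 − 5 = 310/3.
New quantity: q = 736 − 5.5(325/3) = 841/6.

Buyers pay 325/3, sellers receive 310/3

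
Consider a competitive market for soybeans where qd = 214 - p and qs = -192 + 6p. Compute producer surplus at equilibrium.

Producer surplus = 2028

Equilibrium: 214 - p = -192 + 6p gives p* = 58, q* = 156.
Supply starts at p = 32 (where qs = 0).
PS = ½(58 − 32)(156) = 2028.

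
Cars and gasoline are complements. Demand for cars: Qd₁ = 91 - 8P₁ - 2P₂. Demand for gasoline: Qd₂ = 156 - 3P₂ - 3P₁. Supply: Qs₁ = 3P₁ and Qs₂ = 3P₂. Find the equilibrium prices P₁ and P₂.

P₁ = 3.9, P₂ = 24.05

Market 1: 91 - 8P₁ - 2P₂ = 3P₁ → 11P₁ + 2P₂ = 91.
Market 2: 6P₂ + 3P₁ = 156.
Eliminating P₂: 6×(1) − 2×(2) gives 60P₁ = 234, so P₁ = 3.9.
Back-substitute into (2): P₂ = (156 − 3×3.9) / 6 = 24.05.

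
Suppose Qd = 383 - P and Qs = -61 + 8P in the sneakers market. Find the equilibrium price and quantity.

P* = 148/3, Q* = 1001/3

Set Qd = Qs: 383 - P = -61 + 8P.
444 = 9P, so P* = 148/3.
Q* = 383 − 1(148/3) = 1001/3.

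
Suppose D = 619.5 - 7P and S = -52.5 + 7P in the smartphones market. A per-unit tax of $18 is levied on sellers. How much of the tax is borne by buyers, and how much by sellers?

Buyers bear $9, sellers bear $9

Pre-tax equilibrium: P* = 48, Q* = 283.5.
Tax on sellers shifts supply to S = -52.5 + 7(P − 18) = -178.5 + 7P.
619.5 - 7P = -178.5 + 7P gives buyer price Pb = 57; sellers receive Ps = 57 − 18 = 39.
New quantity: Q = 619.5 − 7(57) = 220.5.
Buyer burden = 57 − 48 = 9; seller burden = 48 − 39 = 9.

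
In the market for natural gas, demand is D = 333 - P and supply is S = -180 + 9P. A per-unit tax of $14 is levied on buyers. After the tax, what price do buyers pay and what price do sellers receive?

Pre-tax equilibrium: P* = 51.3, Q* = 281.7.
Tax on buyers shifts demand to D = 333 − 1(P + 14) = 319 - P.
319 - P = -180 + 9P gives seller price Ps = 49.9; buyers pay Pb = 49.9 + 14 = 63.9.
New quantity: Q = 333 − 1(63.9) = 269.1.

Buyers pay $63.9, sellers receive $49.9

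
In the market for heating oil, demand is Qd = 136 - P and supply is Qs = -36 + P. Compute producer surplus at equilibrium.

Producer surplus = 1250

Equilibrium: 136 - P = -36 + P gives P* = 86, Q* = 50.
Supply starts at P = 36 (where Qs = 0).
PS = ½(86 − 36)(50) = 1250.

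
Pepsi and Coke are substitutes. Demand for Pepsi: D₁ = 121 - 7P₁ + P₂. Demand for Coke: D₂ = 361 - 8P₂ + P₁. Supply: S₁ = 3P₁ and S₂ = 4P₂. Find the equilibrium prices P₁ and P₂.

Market 1: 121 - 7P₁ + P₂ = 3P₁ → 10P₁ - P₂ = 121.
Market 2: 12P₂ - P₁ = 361.
Eliminating P₂: 12×(1) + 1×(2) gives 119P₁ = 1813, so P₁ = 259/17.
Back-substitute into (2): P₂ = (361 + 1×259/17) / 12 = 533/17.

P₁ = 259/17, P₂ = 533/17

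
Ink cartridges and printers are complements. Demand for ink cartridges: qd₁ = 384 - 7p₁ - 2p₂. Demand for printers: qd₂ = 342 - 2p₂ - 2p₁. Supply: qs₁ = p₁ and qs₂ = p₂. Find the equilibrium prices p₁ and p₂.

Market 1: 384 - 7p₁ - 2p₂ = p₁ → 8p₁ + 2p₂ = 384.
Market 2: 3p₂ + 2p₁ = 342.
Eliminating p₂: 3×(1) − 2×(2) gives 20p₁ = 468, so p₁ = 23.4.
Back-substitute into (2): p₂ = (342 − 2×23.4) / 3 = 98.4.

p₁ = 23.4, p₂ = 98.4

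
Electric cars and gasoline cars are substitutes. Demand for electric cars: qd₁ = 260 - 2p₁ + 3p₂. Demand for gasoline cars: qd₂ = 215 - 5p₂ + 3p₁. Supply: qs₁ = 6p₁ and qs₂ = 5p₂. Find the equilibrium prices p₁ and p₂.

p₁ = 3245/71, p₂ = 2500/71

Market 1: 260 - 2p₁ + 3p₂ = 6p₁ → 8p₁ - 3p₂ = 260.
Market 2: 10p₂ - 3p₁ = 215.
Eliminating p₂: 10×(1) + 3×(2) gives 71p₁ = 3245, so p₁ = 3245/71.
Back-substitute into (2): p₂ = (215 + 3×3245/71) / 10 = 2500/71.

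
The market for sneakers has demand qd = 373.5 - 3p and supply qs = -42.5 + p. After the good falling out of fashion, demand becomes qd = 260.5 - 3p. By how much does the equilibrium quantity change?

Original equilibrium: p* = 104, q* = 61.5.
New equilibrium: 260.5 - 3p = -42.5 + p, so 303 = 4p and p' = 75.75; q' = 260.5 − 3(75.75) = 33.25.
Change in quantity: 33.25 − 61.5 = -28.25.

Δq = -28.25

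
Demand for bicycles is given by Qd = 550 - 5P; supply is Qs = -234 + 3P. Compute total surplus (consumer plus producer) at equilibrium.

Equilibrium: 550 - 5P = -234 + 3P gives P* = 98, Q* = 60.
Demand choke price: P = 110; supply starts at P = 78.
CS = ½(110 − 98)(60) = 360; PS = ½(98 − 78)(60) = 600.

Total surplus = 960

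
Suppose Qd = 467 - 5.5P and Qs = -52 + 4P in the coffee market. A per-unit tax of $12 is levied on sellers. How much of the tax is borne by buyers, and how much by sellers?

Pre-tax equilibrium: P* = 1038/19, Q* = 3164/19.
Tax on sellers shifts supply to Qs = -52 + 4(P − 12) = -100 + 4P.
467 - 5.5P = -100 + 4P gives buyer price Pb = 1134/19; sellers receive Ps = 1134/19 − 12 = 906/19.
New quantity: Q = 467 − 5.5(1134/19) = 2636/19.
Buyer burden = 1134/19 − 1038/19 = 96/19; seller burden = 1038/19 − 906/19 = 132/19.

Buyers bear 96/19, sellers bear 132/19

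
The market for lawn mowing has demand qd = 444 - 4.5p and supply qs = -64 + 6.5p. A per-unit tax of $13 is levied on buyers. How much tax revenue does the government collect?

Tax revenue = 115323/44

Pre-tax equilibrium: p* = 508/11, q* = 2598/11.
Tax on buyers shifts demand to qd = 444 − 4.5(p + 13) = 385.5 - 4.5p.
385.5 - 4.5p = -64 + 6.5p gives seller price ps = 899/22; buyers pay pb = 899/22 + 13 = 1185/22.
New quantity: q = 444 − 4.5(1185/22) = 8871/44.
Revenue = 13 × 8871/44 = 115323/44.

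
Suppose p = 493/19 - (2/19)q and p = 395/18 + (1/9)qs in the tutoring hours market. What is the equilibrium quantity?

q* = 18.5

Set the two price expressions equal: 493/19 - (2/19)q = 395/18 + (1/9)q.
1369/342 = (37/171)q, so q* = 18.5.
p* = 493/19 − (2/19)(18.5) = 24.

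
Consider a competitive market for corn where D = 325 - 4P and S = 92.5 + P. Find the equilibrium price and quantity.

P* = 46.5, Q* = 139

Set D = S: 325 - 4P = 92.5 + P.
232.5 = 5P, so P* = 46.5.
Q* = 325 − 4(46.5) = 139.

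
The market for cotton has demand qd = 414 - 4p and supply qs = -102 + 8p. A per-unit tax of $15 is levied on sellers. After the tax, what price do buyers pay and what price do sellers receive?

Pre-tax equilibrium: p* = 43, q* = 242.
Tax on sellers shifts supply to qs = -102 + 8(p − 15) = -222 + 8p.
414 - 4p = -222 + 8p gives buyer price pb = 53; sellers receive ps = 53 − 15 = 38.
New quantity: q = 414 − 4(53) = 202.

Buyers pay $53, sellers receive $38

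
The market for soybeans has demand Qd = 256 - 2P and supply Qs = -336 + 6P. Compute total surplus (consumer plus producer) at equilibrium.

Total surplus = 3888

Equilibrium: 256 - 2P = -336 + 6P gives P* = 74, Q* = 108.
Demand choke price: P = 128; supply starts at P = 56.
CS = ½(128 − 74)(108) = 2916; PS = ½(74 − 56)(108) = 972.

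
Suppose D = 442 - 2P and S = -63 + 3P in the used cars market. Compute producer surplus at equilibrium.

Producer surplus = 9600

Equilibrium: 442 - 2P = -63 + 3P gives P* = 101, Q* = 240.
Supply starts at P = 21 (where S = 0).
PS = ½(101 − 21)(240) = 9600.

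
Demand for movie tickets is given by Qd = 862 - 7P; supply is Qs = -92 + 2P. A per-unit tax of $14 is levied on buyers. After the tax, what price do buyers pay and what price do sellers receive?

Pre-tax equilibrium: P* = 106, Q* = 120.
Tax on buyers shifts demand to Qd = 862 − 7(P + 14) = 764 - 7P.
764 - 7P = -92 + 2P gives seller price Ps = 856/9; buyers pay Pb = 856/9 + 14 = 982/9.
New quantity: Q = 862 − 7(982/9) = 884/9.

Buyers pay 982/9, sellers receive 856/9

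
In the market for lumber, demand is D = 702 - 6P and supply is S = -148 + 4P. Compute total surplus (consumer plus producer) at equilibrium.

Total surplus = 7680

Equilibrium: 702 - 6P = -148 + 4P gives P* = 85, Q* = 192.
Demand choke price: P = 117; supply starts at P = 37.
CS = ½(117 − 85)(192) = 3072; PS = ½(85 − 37)(192) = 4608.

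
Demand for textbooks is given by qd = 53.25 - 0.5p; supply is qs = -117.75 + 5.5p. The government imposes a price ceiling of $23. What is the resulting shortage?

Shortage = 33

Equilibrium price would be p* = 28.5, so the ceiling at 23 binds.
At p = 23: qd = 53.25 − 0.5(23) = 41.75, qs = -117.75 + 5.5(23) = 8.75.
Shortage = 41.75 − 8.75 = 33.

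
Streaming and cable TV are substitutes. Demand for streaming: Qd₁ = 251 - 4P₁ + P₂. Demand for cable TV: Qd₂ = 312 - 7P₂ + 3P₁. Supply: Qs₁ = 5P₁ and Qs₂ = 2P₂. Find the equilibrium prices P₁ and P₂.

P₁ = 857/26, P₂ = 1187/26

Market 1: 251 - 4P₁ + P₂ = 5P₁ → 9P₁ - P₂ = 251.
Market 2: 9P₂ - 3P₁ = 312.
Eliminating P₂: 9×(1) + 1×(2) gives 78P₁ = 2571, so P₁ = 857/26.
Back-substitute into (2): P₂ = (312 + 3×857/26) / 9 = 1187/26.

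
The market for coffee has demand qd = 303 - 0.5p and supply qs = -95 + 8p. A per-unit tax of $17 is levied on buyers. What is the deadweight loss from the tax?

Deadweight loss = 68

Pre-tax equilibrium: p* = 796/17, q* = 4753/17.
Tax on buyers shifts demand to qd = 303 − 0.5(p + 17) = 294.5 - 0.5p.
294.5 - 0.5p = -95 + 8p gives seller price ps = 779/17; buyers pay pb = 779/17 + 17 = 1068/17.
New quantity: q = 303 − 0.5(1068/17) = 4617/17.
DWL = ½ × 17 × (4753/17 − 4617/17) = 68.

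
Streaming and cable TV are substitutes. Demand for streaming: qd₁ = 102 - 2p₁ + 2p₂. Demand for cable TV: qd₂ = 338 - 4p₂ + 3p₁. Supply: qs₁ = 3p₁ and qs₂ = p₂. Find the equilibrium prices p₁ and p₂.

Market 1: 102 - 2p₁ + 2p₂ = 3p₁ → 5p₁ - 2p₂ = 102.
Market 2: 5p₂ - 3p₁ = 338.
Eliminating p₂: 5×(1) + 2×(2) gives 19p₁ = 1186, so p₁ = 1186/19.
Back-substitute into (2): p₂ = (338 + 3×1186/19) / 5 = 1996/19.

p₁ = 1186/19, p₂ = 1996/19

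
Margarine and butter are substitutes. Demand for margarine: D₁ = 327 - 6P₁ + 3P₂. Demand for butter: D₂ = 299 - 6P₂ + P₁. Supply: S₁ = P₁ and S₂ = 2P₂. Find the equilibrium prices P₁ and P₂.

P₁ = 3513/53, P₂ = 2420/53

Market 1: 327 - 6P₁ + 3P₂ = P₁ → 7P₁ - 3P₂ = 327.
Market 2: 8P₂ - P₁ = 299.
Eliminating P₂: 8×(1) + 3×(2) gives 53P₁ = 3513, so P₁ = 3513/53.
Back-substitute into (2): P₂ = (299 + 1×3513/53) / 8 = 2420/53.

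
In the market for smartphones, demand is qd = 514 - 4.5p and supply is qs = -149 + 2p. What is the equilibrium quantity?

Set qd = qs: 514 - 4.5p = -149 + 2p.
663 = 6.5p, so p* = 102.
q* = 514 − 4.5(102) = 55.

q* = 55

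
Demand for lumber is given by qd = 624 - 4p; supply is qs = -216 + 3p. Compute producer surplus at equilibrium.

Producer surplus = 3456

Equilibrium: 624 - 4p = -216 + 3p gives p* = 120, q* = 144.
Supply starts at p = 72 (where qs = 0).
PS = ½(120 − 72)(144) = 3456.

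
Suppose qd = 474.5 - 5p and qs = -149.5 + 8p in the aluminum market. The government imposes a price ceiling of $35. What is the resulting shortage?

Shortage = 169

Equilibrium price would be p* = 48, so the ceiling at 35 binds.
At p = 35: qd = 474.5 − 5(35) = 299.5, qs = -149.5 + 8(35) = 130.5.
Shortage = 299.5 − 130.5 = 169.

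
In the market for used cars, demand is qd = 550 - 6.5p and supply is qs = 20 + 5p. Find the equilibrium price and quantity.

Set qd = qs: 550 - 6.5p = 20 + 5p.
530 = 11.5p, so p* = 1060/23.
q* = 550 − 6.5(1060/23) = 5760/23.

p* = 1060/23, q* = 5760/23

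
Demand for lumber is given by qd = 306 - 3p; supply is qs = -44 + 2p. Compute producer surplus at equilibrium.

Producer surplus = 2304

Equilibrium: 306 - 3p = -44 + 2p gives p* = 70, q* = 96.
Supply starts at p = 22 (where qs = 0).
PS = ½(70 − 22)(96) = 2304.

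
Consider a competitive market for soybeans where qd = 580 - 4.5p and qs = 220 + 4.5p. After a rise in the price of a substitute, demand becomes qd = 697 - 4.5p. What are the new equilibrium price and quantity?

p' = 53, q' = 458.5

Original equilibrium: p* = 40, q* = 400.
New equilibrium: 697 - 4.5p = 220 + 4.5p, so 477 = 9p and p' = 53; q' = 697 − 4.5(53) = 458.5.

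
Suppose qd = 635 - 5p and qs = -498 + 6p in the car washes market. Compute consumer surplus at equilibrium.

Consumer surplus = 1440

Equilibrium: 635 - 5p = -498 + 6p gives p* = 103, q* = 120.
Demand choke price (qd = 0): p = 127.
CS = ½(127 − 103)(120) = 1440.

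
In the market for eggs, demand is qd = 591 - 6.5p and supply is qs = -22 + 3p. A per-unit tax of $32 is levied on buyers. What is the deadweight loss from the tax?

Deadweight loss = 19968/19

Pre-tax equilibrium: p* = 1226/19, q* = 3260/19.
Tax on buyers shifts demand to qd = 591 − 6.5(p + 32) = 383 - 6.5p.
383 - 6.5p = -22 + 3p gives seller price ps = 810/19; buyers pay pb = 810/19 + 32 = 1418/19.
New quantity: q = 591 − 6.5(1418/19) = 2012/19.
DWL = ½ × 32 × (3260/19 − 2012/19) = 19968/19.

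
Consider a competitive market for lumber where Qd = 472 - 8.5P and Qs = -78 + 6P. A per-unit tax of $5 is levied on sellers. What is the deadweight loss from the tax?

Pre-tax equilibrium: P* = 1100/29, Q* = 4338/29.
Tax on sellers shifts supply to Qs = -78 + 6(P − 5) = -108 + 6P.
472 - 8.5P = -108 + 6P gives buyer price Pb = 40; sellers receive Ps = 40 − 5 = 35.
New quantity: Q = 472 − 8.5(40) = 132.
DWL = ½ × 5 × (4338/29 − 132) = 1275/29.

Deadweight loss = 1275/29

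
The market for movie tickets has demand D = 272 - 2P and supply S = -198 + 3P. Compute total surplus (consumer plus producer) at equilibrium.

Total surplus = 2940

Equilibrium: 272 - 2P = -198 + 3P gives P* = 94, Q* = 84.
Demand choke price: P = 136; supply starts at P = 66.
CS = ½(136 − 94)(84) = 1764; PS = ½(94 − 66)(84) = 1176.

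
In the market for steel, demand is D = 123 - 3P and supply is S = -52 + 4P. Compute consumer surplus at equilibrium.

Equilibrium: 123 - 3P = -52 + 4P gives P* = 25, Q* = 48.
Demand choke price (D = 0): P = 41.
CS = ½(41 − 25)(48) = 384.

Consumer surplus = 384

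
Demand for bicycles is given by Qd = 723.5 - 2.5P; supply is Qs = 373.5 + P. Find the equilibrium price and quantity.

Set Qd = Qs: 723.5 - 2.5P = 373.5 + P.
350 = 3.5P, so P* = 100.
Q* = 723.5 − 2.5(100) = 473.5.

P* = 100, Q* = 473.5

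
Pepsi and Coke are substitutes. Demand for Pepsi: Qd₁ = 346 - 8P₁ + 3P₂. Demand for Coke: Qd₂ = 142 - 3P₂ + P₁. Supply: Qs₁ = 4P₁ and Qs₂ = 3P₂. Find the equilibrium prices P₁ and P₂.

P₁ = 834/23, P₂ = 2050/69

Market 1: 346 - 8P₁ + 3P₂ = 4P₁ → 12P₁ - 3P₂ = 346.
Market 2: 6P₂ - P₁ = 142.
Eliminating P₂: 6×(1) + 3×(2) gives 69P₁ = 2502, so P₁ = 834/23.
Back-substitute into (2): P₂ = (142 + 1×834/23) / 6 = 2050/69.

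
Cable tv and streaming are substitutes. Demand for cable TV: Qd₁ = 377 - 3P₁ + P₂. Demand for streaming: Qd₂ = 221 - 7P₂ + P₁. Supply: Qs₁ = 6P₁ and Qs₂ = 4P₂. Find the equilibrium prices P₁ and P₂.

P₁ = 312/7, P₂ = 169/7

Market 1: 377 - 3P₁ + P₂ = 6P₁ → 9P₁ - P₂ = 377.
Market 2: 11P₂ - P₁ = 221.
Eliminating P₂: 11×(1) + 1×(2) gives 98P₁ = 4368, so P₁ = 312/7.
Back-substitute into (2): P₂ = (221 + 1×312/7) / 11 = 169/7.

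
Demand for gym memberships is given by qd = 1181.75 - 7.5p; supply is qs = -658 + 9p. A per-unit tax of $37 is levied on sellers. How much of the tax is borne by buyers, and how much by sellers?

Pre-tax equilibrium: p* = 111.5, q* = 345.5.
Tax on sellers shifts supply to qs = -658 + 9(p − 37) = -991 + 9p.
1181.75 - 7.5p = -991 + 9p gives buyer price pb = 2897/22; sellers receive ps = 2897/22 − 37 = 2083/22.
New quantity: q = 1181.75 − 7.5(2897/22) = 4271/22.
Buyer burden = 2897/22 − 111.5 = 222/11; seller burden = 111.5 − 2083/22 = 185/11.

Buyers bear 222/11, sellers bear 185/11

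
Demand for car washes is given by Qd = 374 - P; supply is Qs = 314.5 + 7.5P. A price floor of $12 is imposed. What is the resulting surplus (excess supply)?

Surplus = 42.5

Equilibrium price would be P* = 7, so the floor at 12 binds.
At P = 12: Qd = 362, Qs = 404.5.
Surplus = 404.5 − 362 = 42.5.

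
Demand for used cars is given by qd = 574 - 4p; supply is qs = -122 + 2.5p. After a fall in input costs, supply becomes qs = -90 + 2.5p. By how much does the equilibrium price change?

Original equilibrium: p* = 1392/13, q* = 1894/13.
New equilibrium: 574 - 4p = -90 + 2.5p, so 664 = 6.5p and p' = 1328/13; q' = 574 − 4(1328/13) = 2150/13.
Change in price: 1328/13 − 1392/13 = -64/13.

Δp = -64/13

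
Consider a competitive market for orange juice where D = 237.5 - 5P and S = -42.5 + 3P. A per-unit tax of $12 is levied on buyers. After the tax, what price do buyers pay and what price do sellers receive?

Pre-tax equilibrium: P* = 35, Q* = 62.5.
Tax on buyers shifts demand to D = 237.5 − 5(P + 12) = 177.5 - 5P.
177.5 - 5P = -42.5 + 3P gives seller price Ps = 27.5; buyers pay Pb = 27.5 + 12 = 39.5.
New quantity: Q = 237.5 − 5(39.5) = 40.

Buyers pay $39.5, sellers receive $27.5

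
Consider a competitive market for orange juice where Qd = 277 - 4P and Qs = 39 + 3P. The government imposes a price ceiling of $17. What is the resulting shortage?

Equilibrium price would be P* = 34, so the ceiling at 17 binds.
At P = 17: Qd = 277 − 4(17) = 209, Qs = 39 + 3(17) = 90.
Shortage = 209 − 90 = 119.

Shortage = 119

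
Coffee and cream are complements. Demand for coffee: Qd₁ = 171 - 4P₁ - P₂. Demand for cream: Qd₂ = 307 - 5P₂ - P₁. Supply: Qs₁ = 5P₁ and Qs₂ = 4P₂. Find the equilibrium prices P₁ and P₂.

Market 1: 171 - 4P₁ - P₂ = 5P₁ → 9P₁ + P₂ = 171.
Market 2: 9P₂ + P₁ = 307.
Eliminating P₂: 9×(1) − 1×(2) gives 80P₁ = 1232, so P₁ = 15.4.
Back-substitute into (2): P₂ = (307 − 1×15.4) / 9 = 32.4.

P₁ = 15.4, P₂ = 32.4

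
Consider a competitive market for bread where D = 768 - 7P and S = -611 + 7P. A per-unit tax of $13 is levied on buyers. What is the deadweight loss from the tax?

Pre-tax equilibrium: P* = 98.5, Q* = 78.5.
Tax on buyers shifts demand to D = 768 − 7(P + 13) = 677 - 7P.
677 - 7P = -611 + 7P gives seller price Ps = 92; buyers pay Pb = 92 + 13 = 105.
New quantity: Q = 768 − 7(105) = 33.
DWL = ½ × 13 × (78.5 − 33) = 295.75.

Deadweight loss = 295.75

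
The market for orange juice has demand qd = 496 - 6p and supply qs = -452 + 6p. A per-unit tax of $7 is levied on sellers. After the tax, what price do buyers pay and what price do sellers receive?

Buyers pay $82.5, sellers receive $75.5

Pre-tax equilibrium: p* = 79, q* = 22.
Tax on sellers shifts supply to qs = -452 + 6(p − 7) = -494 + 6p.
496 - 6p = -494 + 6p gives buyer price pb = 82.5; sellers receive ps = 82.5 − 7 = 75.5.
New quantity: q = 496 − 6(82.5) = 1.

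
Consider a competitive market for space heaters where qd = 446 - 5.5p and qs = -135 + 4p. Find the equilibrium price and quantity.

p* = 1162/19, q* = 2083/19

Set qd = qs: 446 - 5.5p = -135 + 4p.
581 = 9.5p, so p* = 1162/19.
q* = 446 − 5.5(1162/19) = 2083/19.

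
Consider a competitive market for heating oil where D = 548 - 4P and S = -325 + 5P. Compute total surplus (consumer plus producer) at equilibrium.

Total surplus = 5760

Equilibrium: 548 - 4P = -325 + 5P gives P* = 97, Q* = 160.
Demand choke price: P = 137; supply starts at P = 65.
CS = ½(137 − 97)(160) = 3200; PS = ½(97 − 65)(160) = 2560.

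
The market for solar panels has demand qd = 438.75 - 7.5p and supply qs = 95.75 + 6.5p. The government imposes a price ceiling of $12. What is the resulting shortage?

Shortage = 175

Equilibrium price would be p* = 24.5, so the ceiling at 12 binds.
At p = 12: qd = 438.75 − 7.5(12) = 348.75, qs = 95.75 + 6.5(12) = 173.75.
Shortage = 348.75 − 173.75 = 175.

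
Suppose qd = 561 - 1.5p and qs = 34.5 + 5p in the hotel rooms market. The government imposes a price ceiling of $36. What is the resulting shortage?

Equilibrium price would be p* = 81, so the ceiling at 36 binds.
At p = 36: qd = 561 − 1.5(36) = 507, qs = 34.5 + 5(36) = 214.5.
Shortage = 507 − 214.5 = 292.5.

Shortage = 292.5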